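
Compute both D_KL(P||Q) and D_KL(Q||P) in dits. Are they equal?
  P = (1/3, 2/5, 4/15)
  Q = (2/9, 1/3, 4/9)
D_KL(P||Q) = 0.0312, D_KL(Q||P) = 0.0331

KL divergence is not symmetric: D_KL(P||Q) ≠ D_KL(Q||P) in general.

D_KL(P||Q) = 0.0312 dits
D_KL(Q||P) = 0.0331 dits

No, they are not equal!

This asymmetry is why KL divergence is not a true distance metric.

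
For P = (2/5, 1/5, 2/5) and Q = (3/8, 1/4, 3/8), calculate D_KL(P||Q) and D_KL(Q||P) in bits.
D_KL(P||Q) = 0.0101, D_KL(Q||P) = 0.0106

KL divergence is not symmetric: D_KL(P||Q) ≠ D_KL(Q||P) in general.

D_KL(P||Q) = 0.0101 bits
D_KL(Q||P) = 0.0106 bits

No, they are not equal!

This asymmetry is why KL divergence is not a true distance metric.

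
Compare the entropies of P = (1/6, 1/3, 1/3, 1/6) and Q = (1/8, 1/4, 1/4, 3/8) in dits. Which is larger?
P

Computing entropies in dits:
H(P) = 0.5775
H(Q) = 0.5737

Distribution P has higher entropy.

Intuition: The distribution closer to uniform (more spread out) has higher entropy.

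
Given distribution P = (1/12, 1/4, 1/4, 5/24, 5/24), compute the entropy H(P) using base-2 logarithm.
2.2417 bits

Shannon entropy is H(X) = -Σ p(x) log p(x).

For P = (1/12, 1/4, 1/4, 5/24, 5/24):
H = -1/12 × log_2(1/12) -1/4 × log_2(1/4) -1/4 × log_2(1/4) -5/24 × log_2(5/24) -5/24 × log_2(5/24)
H = 2.2417 bits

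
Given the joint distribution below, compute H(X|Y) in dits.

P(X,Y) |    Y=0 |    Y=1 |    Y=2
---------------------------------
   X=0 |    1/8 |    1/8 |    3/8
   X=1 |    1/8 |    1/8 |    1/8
0.2726 dits

Using the chain rule: H(X|Y) = H(X,Y) - H(Y)

First, compute H(X,Y) = 0.7242 dits

Marginal P(Y) = (1/4, 1/4, 1/2)
H(Y) = 0.4515 dits

H(X|Y) = H(X,Y) - H(Y) = 0.7242 - 0.4515 = 0.2726 dits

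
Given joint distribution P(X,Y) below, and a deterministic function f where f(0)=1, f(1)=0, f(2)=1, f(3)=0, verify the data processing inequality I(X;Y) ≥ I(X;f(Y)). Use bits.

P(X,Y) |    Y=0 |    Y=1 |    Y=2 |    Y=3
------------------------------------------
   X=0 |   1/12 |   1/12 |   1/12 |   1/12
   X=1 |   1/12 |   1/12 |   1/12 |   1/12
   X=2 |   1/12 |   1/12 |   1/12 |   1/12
I(X;Y) = 0.0000, I(X;f(Y)) = 0.0000, inequality holds: 0.0000 ≥ 0.0000

Data Processing Inequality: For any Markov chain X → Y → Z, we have I(X;Y) ≥ I(X;Z).

Here Z = f(Y) is a deterministic function of Y, forming X → Y → Z.

Original I(X;Y) = 0.0000 bits

After applying f:
P(X,Z) where Z=f(Y):
- P(X,Z=0) = P(X,Y=1) + P(X,Y=3)
- P(X,Z=1) = P(X,Y=0) + P(X,Y=2)

I(X;Z) = I(X;f(Y)) = 0.0000 bits

Verification: 0.0000 ≥ 0.0000 ✓

Information cannot be created by processing; the function f can only lose information about X.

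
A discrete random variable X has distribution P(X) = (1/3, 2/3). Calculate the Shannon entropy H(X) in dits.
0.2764 dits

Shannon entropy is H(X) = -Σ p(x) log p(x).

For P = (1/3, 2/3):
H = -1/3 × log_10(1/3) -2/3 × log_10(2/3)
H = 0.2764 dits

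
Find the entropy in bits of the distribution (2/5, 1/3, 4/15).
1.5656 bits

Shannon entropy is H(X) = -Σ p(x) log p(x).

For P = (2/5, 1/3, 4/15):
H = -2/5 × log_2(2/5) -1/3 × log_2(1/3) -4/15 × log_2(4/15)
H = 1.5656 bits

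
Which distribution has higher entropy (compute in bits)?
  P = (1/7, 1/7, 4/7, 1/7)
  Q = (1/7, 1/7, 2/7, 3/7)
Q

Computing entropies in bits:
H(P) = 1.6645
H(Q) = 1.8424

Distribution Q has higher entropy.

Intuition: The distribution closer to uniform (more spread out) has higher entropy.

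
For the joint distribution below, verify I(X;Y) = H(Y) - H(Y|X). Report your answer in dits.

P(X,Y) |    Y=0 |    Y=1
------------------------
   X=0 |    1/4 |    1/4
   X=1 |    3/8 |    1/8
I(X;Y) = 0.0147 dits

Mutual information has multiple equivalent forms:
- I(X;Y) = H(X) - H(X|Y)
- I(X;Y) = H(Y) - H(Y|X)
- I(X;Y) = H(X) + H(Y) - H(X,Y)

Computing all quantities:
H(X) = 0.3010, H(Y) = 0.2873, H(X,Y) = 0.5737
H(X|Y) = 0.2863, H(Y|X) = 0.2726

Verification:
H(X) - H(X|Y) = 0.3010 - 0.2863 = 0.0147
H(Y) - H(Y|X) = 0.2873 - 0.2726 = 0.0147
H(X) + H(Y) - H(X,Y) = 0.3010 + 0.2873 - 0.5737 = 0.0147

All forms give I(X;Y) = 0.0147 dits. ✓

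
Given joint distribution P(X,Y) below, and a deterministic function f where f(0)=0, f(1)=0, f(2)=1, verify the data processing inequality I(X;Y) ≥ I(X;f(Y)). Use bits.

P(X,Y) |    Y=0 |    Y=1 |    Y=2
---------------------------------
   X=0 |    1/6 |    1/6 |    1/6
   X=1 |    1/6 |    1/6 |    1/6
I(X;Y) = 0.0000, I(X;f(Y)) = 0.0000, inequality holds: 0.0000 ≥ 0.0000

Data Processing Inequality: For any Markov chain X → Y → Z, we have I(X;Y) ≥ I(X;Z).

Here Z = f(Y) is a deterministic function of Y, forming X → Y → Z.

Original I(X;Y) = 0.0000 bits

After applying f:
P(X,Z) where Z=f(Y):
- P(X,Z=0) = P(X,Y=0) + P(X,Y=1)
- P(X,Z=1) = P(X,Y=2)

I(X;Z) = I(X;f(Y)) = 0.0000 bits

Verification: 0.0000 ≥ 0.0000 ✓

Information cannot be created by processing; the function f can only lose information about X.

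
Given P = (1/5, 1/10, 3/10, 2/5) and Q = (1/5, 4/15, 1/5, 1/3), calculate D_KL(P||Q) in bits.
0.1392 bits

KL divergence: D_KL(P||Q) = Σ p(x) log(p(x)/q(x))

Computing term by term:
  x=0: 1/5 × log_2[(1/5)/(1/5)] = 1/5 × 0.0000 = 0.0000
  x=1: 1/10 × log_2[(1/10)/(4/15)] = 1/10 × -1.4150 = -0.1415
  x=2: 3/10 × log_2[(3/10)/(1/5)] = 3/10 × 0.5850 = 0.1755
  x=3: 2/5 × log_2[(2/5)/(1/3)] = 2/5 × 0.2630 = 0.1052

D_KL(P||Q) = 0.1392 bits

Note: KL divergence is always non-negative and equals 0 iff P = Q.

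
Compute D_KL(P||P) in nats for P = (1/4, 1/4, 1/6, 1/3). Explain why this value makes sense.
0.0000 nats

KL divergence satisfies the Gibbs inequality: D_KL(P||Q) ≥ 0 for all distributions P, Q.

D_KL(P||Q) = Σ p(x) log(p(x)/q(x))
Each term is p(x) × log_e(p(x)/p(x)) = p(x) × log_e(1) = 0, so the sum is 0.
D_KL(P||Q) = 0.0000 nats

When P = Q, the KL divergence is exactly 0, as there is no 'divergence' between identical distributions.

This non-negativity is a fundamental property: relative entropy cannot be negative because it measures how different Q is from P.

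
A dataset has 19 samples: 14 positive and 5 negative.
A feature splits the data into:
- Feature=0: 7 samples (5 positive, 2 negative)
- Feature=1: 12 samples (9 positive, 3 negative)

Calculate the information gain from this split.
0.0011 bits

Information Gain = H(Y) - H(Y|Feature)

Before split:
P(positive) = 14/19 = 0.7368
H(Y) = 0.8315 bits

After split:
Feature=0: H = 0.8631 bits (weight = 7/19)
Feature=1: H = 0.8113 bits (weight = 12/19)
H(Y|Feature) = (7/19)×0.8631 + (12/19)×0.8113 = 0.8304 bits

Information Gain = 0.8315 - 0.8304 = 0.0011 bits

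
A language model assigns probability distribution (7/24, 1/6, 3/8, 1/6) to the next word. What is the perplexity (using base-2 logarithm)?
3.7601

Perplexity is 2^H (or exp(H) for natural log).

First, H = -Σ p log p = 1.9108 bits
Perplexity = 2^1.9108 = 3.7601

Interpretation: The model's uncertainty is equivalent to choosing uniformly among 3.8 options.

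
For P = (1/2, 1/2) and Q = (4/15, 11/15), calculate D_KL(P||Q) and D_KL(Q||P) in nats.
D_KL(P||Q) = 0.1228, D_KL(Q||P) = 0.1132

KL divergence is not symmetric: D_KL(P||Q) ≠ D_KL(Q||P) in general.

D_KL(P||Q) = 0.1228 nats
D_KL(Q||P) = 0.1132 nats

No, they are not equal!

This asymmetry is why KL divergence is not a true distance metric.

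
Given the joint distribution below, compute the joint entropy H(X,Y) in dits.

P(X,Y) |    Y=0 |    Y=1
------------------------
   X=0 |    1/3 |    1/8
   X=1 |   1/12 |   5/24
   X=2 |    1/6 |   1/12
0.7234 dits

Joint entropy is H(X,Y) = -Σ_{x,y} p(x,y) log p(x,y).

Summing over all non-zero entries:
H(X,Y) = -[1/3·log_10(1/3) + 1/8·log_10(1/8) + 1/12·log_10(1/12) + 5/24·log_10(5/24) + 1/6·log_10(1/6) + 1/12·log_10(1/12)]
H(X,Y) = 0.7234 dits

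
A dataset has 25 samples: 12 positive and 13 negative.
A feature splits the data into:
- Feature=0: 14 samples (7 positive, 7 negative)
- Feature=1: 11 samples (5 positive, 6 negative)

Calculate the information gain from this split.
0.0015 bits

Information Gain = H(Y) - H(Y|Feature)

Before split:
P(positive) = 12/25 = 0.4800
H(Y) = 0.9988 bits

After split:
Feature=0: H = 1.0000 bits (weight = 14/25)
Feature=1: H = 0.9940 bits (weight = 11/25)
H(Y|Feature) = (14/25)×1.0000 + (11/25)×0.9940 = 0.9974 bits

Information Gain = 0.9988 - 0.9974 = 0.0015 bits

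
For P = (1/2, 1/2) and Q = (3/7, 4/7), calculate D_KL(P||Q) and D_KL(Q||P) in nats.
D_KL(P||Q) = 0.0103, D_KL(Q||P) = 0.0102

KL divergence is not symmetric: D_KL(P||Q) ≠ D_KL(Q||P) in general.

D_KL(P||Q) = 0.0103 nats
D_KL(Q||P) = 0.0102 nats

No, they are not equal!

This asymmetry is why KL divergence is not a true distance metric.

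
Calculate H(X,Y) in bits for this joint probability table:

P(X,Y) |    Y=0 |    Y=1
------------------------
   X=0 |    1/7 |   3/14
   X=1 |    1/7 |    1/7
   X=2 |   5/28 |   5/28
2.5670 bits

Joint entropy is H(X,Y) = -Σ_{x,y} p(x,y) log p(x,y).

Summing over all non-zero entries:
H(X,Y) = -[1/7·log_2(1/7) + 3/14·log_2(3/14) + 1/7·log_2(1/7) + 1/7·log_2(1/7) + 5/28·log_2(5/28) + 5/28·log_2(5/28)]
H(X,Y) = 2.5670 bits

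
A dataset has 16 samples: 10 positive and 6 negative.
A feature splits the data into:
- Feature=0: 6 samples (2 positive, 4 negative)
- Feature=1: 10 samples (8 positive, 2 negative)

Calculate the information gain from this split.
0.1589 bits

Information Gain = H(Y) - H(Y|Feature)

Before split:
P(positive) = 10/16 = 0.6250
H(Y) = 0.9544 bits

After split:
Feature=0: H = 0.9183 bits (weight = 6/16)
Feature=1: H = 0.7219 bits (weight = 10/16)
H(Y|Feature) = (6/16)×0.9183 + (10/16)×0.7219 = 0.7956 bits

Information Gain = 0.9544 - 0.7956 = 0.1589 bits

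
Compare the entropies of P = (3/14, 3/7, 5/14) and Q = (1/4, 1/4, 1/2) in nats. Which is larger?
P

Computing entropies in nats:
H(P) = 1.0609
H(Q) = 1.0397

Distribution P has higher entropy.

Intuition: The distribution closer to uniform (more spread out) has higher entropy.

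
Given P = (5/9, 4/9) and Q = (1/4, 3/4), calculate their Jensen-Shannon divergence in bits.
0.0714 bits

Jensen-Shannon divergence is:
JSD(P||Q) = 0.5 × D_KL(P||M) + 0.5 × D_KL(Q||M)
where M = 0.5 × (P + Q) is the mixture distribution.

M = 0.5 × (5/9, 4/9) + 0.5 × (1/4, 3/4) = (0.402778, 0.597222)

D_KL(P||M) = 0.0683 bits
D_KL(Q||M) = 0.0745 bits

JSD(P||Q) = 0.5 × 0.0683 + 0.5 × 0.0745 = 0.0714 bits

Unlike KL divergence, JSD is symmetric and bounded: 0 ≤ JSD ≤ log(2).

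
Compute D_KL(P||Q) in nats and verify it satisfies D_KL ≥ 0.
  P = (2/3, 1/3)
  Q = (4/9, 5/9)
0.1000 nats

KL divergence satisfies the Gibbs inequality: D_KL(P||Q) ≥ 0 for all distributions P, Q.

D_KL(P||Q) = Σ p(x) log(p(x)/q(x))
Term by term:
  x=0: 2/3 × log_e[(2/3)/(4/9)] = 0.2703
  x=1: 1/3 × log_e[(1/3)/(5/9)] = -0.1703
D_KL(P||Q) = 0.1000 nats

D_KL(P||Q) = 0.1000 ≥ 0 ✓

This non-negativity is a fundamental property: relative entropy cannot be negative because it measures how different Q is from P.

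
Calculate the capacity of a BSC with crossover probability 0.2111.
0.2564 bits

For a binary symmetric channel (BSC) with error probability p:
Capacity C = 1 - H(p) bits per symbol

where H(p) = -p log₂(p) - (1-p) log₂(1-p) is the binary entropy function.

H(0.2111) = 0.7436 bits
C = 1 - 0.7436 = 0.2564 bits per symbol

This means we can reliably transmit up to 0.2564 bits of information per channel use.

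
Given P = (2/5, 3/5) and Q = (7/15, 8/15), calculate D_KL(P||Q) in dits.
0.0039 dits

KL divergence: D_KL(P||Q) = Σ p(x) log(p(x)/q(x))

Computing term by term:
  x=0: 2/5 × log_10[(2/5)/(7/15)] = 2/5 × -0.0669 = -0.0268
  x=1: 3/5 × log_10[(3/5)/(8/15)] = 3/5 × 0.0512 = 0.0307

D_KL(P||Q) = 0.0039 dits

Note: KL divergence is always non-negative and equals 0 iff P = Q.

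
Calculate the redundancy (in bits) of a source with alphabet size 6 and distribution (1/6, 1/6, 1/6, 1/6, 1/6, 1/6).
0.0000 bits

Redundancy measures how far a source is from maximum entropy:
R = H_max - H(X)

Maximum entropy for 6 symbols: H_max = log_2(6) = 2.5850 bits
Actual entropy: H(X) = 2.5850 bits
Redundancy: R = 2.5850 - 2.5850 = 0.0000 bits

This redundancy represents potential for compression: the source could be compressed by 0.0000 bits per symbol.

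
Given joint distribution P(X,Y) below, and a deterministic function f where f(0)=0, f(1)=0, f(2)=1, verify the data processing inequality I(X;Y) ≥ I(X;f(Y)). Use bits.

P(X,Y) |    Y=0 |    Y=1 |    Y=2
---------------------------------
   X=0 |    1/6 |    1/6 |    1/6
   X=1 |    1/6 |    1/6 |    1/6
I(X;Y) = 0.0000, I(X;f(Y)) = 0.0000, inequality holds: 0.0000 ≥ 0.0000

Data Processing Inequality: For any Markov chain X → Y → Z, we have I(X;Y) ≥ I(X;Z).

Here Z = f(Y) is a deterministic function of Y, forming X → Y → Z.

Original I(X;Y) = 0.0000 bits

After applying f:
P(X,Z) where Z=f(Y):
- P(X,Z=0) = P(X,Y=0) + P(X,Y=1)
- P(X,Z=1) = P(X,Y=2)

I(X;Z) = I(X;f(Y)) = 0.0000 bits

Verification: 0.0000 ≥ 0.0000 ✓

Information cannot be created by processing; the function f can only lose information about X.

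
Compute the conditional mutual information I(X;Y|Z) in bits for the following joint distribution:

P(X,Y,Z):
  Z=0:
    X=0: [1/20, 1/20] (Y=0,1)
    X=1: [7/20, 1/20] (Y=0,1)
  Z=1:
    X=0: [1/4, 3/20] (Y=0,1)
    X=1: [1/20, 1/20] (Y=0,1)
0.0472 bits

Conditional mutual information: I(X;Y|Z) = H(X|Z) + H(Y|Z) - H(X,Y|Z)

H(Z) = 1.0000
H(X,Z) = 1.7219 → H(X|Z) = 0.7219
H(Y,Z) = 1.8464 → H(Y|Z) = 0.8464
H(X,Y,Z) = 2.5211 → H(X,Y|Z) = 1.5211

I(X;Y|Z) = 0.7219 + 0.8464 - 1.5211 = 0.0472 bits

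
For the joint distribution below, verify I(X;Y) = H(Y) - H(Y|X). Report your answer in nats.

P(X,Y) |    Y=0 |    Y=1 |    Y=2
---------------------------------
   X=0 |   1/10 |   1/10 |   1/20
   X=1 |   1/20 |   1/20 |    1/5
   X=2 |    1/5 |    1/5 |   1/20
I(X;Y) = 0.1378 nats

Mutual information has multiple equivalent forms:
- I(X;Y) = H(X) - H(X|Y)
- I(X;Y) = H(Y) - H(Y|X)
- I(X;Y) = H(X) + H(Y) - H(X,Y)

Computing all quantities:
H(X) = 1.0671, H(Y) = 1.0961, H(X,Y) = 2.0253
H(X|Y) = 0.9293, H(Y|X) = 0.9582

Verification:
H(X) - H(X|Y) = 1.0671 - 0.9293 = 0.1378
H(Y) - H(Y|X) = 1.0961 - 0.9582 = 0.1378
H(X) + H(Y) - H(X,Y) = 1.0671 + 1.0961 - 2.0253 = 0.1378

All forms give I(X;Y) = 0.1378 nats. ✓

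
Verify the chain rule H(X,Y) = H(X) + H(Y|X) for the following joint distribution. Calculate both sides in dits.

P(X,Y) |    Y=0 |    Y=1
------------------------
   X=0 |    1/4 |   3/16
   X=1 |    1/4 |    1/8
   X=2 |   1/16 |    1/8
H(X,Y) = 0.7384, H(X) = 0.4531, H(Y|X) = 0.2852 (all in dits)

Chain rule: H(X,Y) = H(X) + H(Y|X)

Left side — joint entropy directly:
H(X,Y) = -Σ p(x,y) log p(x,y) = 0.7384 dits

Right side — compute H(Y|X) from the conditional distributions:
P(X) = (7/16, 3/8, 3/16), so H(X) = 0.4531 dits
H(Y|X) = Σ_x P(X=x) · H(Y|X=x):
  P(Y|X=0) = (4/7, 3/7), H(Y|X=0) = 0.2966, weight P(X=0) = 7/16
  P(Y|X=1) = (2/3, 1/3), H(Y|X=1) = 0.2764, weight P(X=1) = 3/8
  P(Y|X=2) = (1/3, 2/3), H(Y|X=2) = 0.2764, weight P(X=2) = 3/16
H(Y|X) = 0.2852 dits

H(X) + H(Y|X) = 0.4531 + 0.2852 = 0.7384 dits

Both sides equal 0.7384 dits. ✓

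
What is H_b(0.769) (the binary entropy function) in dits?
0.2347 dits

The binary entropy function is:
H(p) = -p log(p) - (1-p) log(1-p)

H(0.769) = -0.769 × log_10(0.769) - 0.231 × log_10(0.231)
H(0.769) = 0.2347 dits

Note: Binary entropy is maximized at p=0.5 (H=1 bit) and minimized at p=0 or p=1 (H=0).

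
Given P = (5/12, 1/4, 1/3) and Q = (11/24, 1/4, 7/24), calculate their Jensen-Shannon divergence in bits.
0.0017 bits

Jensen-Shannon divergence is:
JSD(P||Q) = 0.5 × D_KL(P||M) + 0.5 × D_KL(Q||M)
where M = 0.5 × (P + Q) is the mixture distribution.

M = 0.5 × (5/12, 1/4, 1/3) + 0.5 × (11/24, 1/4, 7/24) = (7/16, 1/4, 5/16)

D_KL(P||M) = 0.0017 bits
D_KL(Q||M) = 0.0017 bits

JSD(P||Q) = 0.5 × 0.0017 + 0.5 × 0.0017 = 0.0017 bits

Unlike KL divergence, JSD is symmetric and bounded: 0 ≤ JSD ≤ log(2).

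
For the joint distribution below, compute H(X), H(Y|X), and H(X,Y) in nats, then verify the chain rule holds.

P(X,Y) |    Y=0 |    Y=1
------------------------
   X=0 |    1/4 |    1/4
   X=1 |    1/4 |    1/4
H(X,Y) = 1.3863, H(X) = 0.6931, H(Y|X) = 0.6931 (all in nats)

Chain rule: H(X,Y) = H(X) + H(Y|X)

Left side — joint entropy directly:
H(X,Y) = -Σ p(x,y) log p(x,y) = 1.3863 nats

Right side — compute H(Y|X) from the conditional distributions:
P(X) = (1/2, 1/2), so H(X) = 0.6931 nats
H(Y|X) = Σ_x P(X=x) · H(Y|X=x):
  P(Y|X=0) = (1/2, 1/2), H(Y|X=0) = 0.6931, weight P(X=0) = 1/2
  P(Y|X=1) = (1/2, 1/2), H(Y|X=1) = 0.6931, weight P(X=1) = 1/2
H(Y|X) = 0.6931 nats

H(X) + H(Y|X) = 0.6931 + 0.6931 = 1.3863 nats

Both sides equal 1.3863 nats. ✓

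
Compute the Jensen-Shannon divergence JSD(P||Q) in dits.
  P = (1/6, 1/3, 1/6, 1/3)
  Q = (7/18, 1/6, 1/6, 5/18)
0.0166 dits

Jensen-Shannon divergence is:
JSD(P||Q) = 0.5 × D_KL(P||M) + 0.5 × D_KL(Q||M)
where M = 0.5 × (P + Q) is the mixture distribution.

M = 0.5 × (1/6, 1/3, 1/6, 1/3) + 0.5 × (7/18, 1/6, 1/6, 5/18) = (5/18, 1/4, 1/6, 11/36)

D_KL(P||M) = 0.0173 dits
D_KL(Q||M) = 0.0160 dits

JSD(P||Q) = 0.5 × 0.0173 + 0.5 × 0.0160 = 0.0166 dits

Unlike KL divergence, JSD is symmetric and bounded: 0 ≤ JSD ≤ log(2).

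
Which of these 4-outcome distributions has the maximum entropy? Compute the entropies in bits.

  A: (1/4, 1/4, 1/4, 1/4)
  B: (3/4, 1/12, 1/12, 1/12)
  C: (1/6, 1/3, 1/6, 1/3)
A

For a discrete distribution over n outcomes, entropy is maximized by the uniform distribution.

Computing entropies:
H(A) = 2.0000 bits
H(B) = 1.2075 bits
H(C) = 1.9183 bits

The uniform distribution (where all probabilities equal 1/4) achieves the maximum entropy of log_2(4) = 2.0000 bits.

Distribution A has the highest entropy.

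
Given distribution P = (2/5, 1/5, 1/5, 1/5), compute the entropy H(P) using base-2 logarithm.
1.9219 bits

Shannon entropy is H(X) = -Σ p(x) log p(x).

For P = (2/5, 1/5, 1/5, 1/5):
H = -2/5 × log_2(2/5) -1/5 × log_2(1/5) -1/5 × log_2(1/5) -1/5 × log_2(1/5)
H = 1.9219 bits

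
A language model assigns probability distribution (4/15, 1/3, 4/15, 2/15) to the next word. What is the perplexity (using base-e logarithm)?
3.8183

Perplexity is e^H (or exp(H) for natural log).

First, H = -Σ p log p = 1.3398 nats
Perplexity = e^1.3398 = 3.8183

Interpretation: The model's uncertainty is equivalent to choosing uniformly among 3.8 options.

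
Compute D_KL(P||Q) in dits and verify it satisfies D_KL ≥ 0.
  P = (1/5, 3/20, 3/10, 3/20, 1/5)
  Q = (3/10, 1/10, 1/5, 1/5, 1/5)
0.0253 dits

KL divergence satisfies the Gibbs inequality: D_KL(P||Q) ≥ 0 for all distributions P, Q.

D_KL(P||Q) = Σ p(x) log(p(x)/q(x))
Term by term:
  x=0: 1/5 × log_10[(1/5)/(3/10)] = -0.0352
  x=1: 3/20 × log_10[(3/20)/(1/10)] = 0.0264
  x=2: 3/10 × log_10[(3/10)/(1/5)] = 0.0528
  x=3: 3/20 × log_10[(3/20)/(1/5)] = -0.0187
  x=4: 1/5 × log_10[(1/5)/(1/5)] = 0.0000
D_KL(P||Q) = 0.0253 dits

D_KL(P||Q) = 0.0253 ≥ 0 ✓

This non-negativity is a fundamental property: relative entropy cannot be negative because it measures how different Q is from P.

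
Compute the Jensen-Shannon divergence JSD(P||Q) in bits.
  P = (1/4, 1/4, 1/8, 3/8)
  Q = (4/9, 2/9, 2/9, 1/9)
0.0850 bits

Jensen-Shannon divergence is:
JSD(P||Q) = 0.5 × D_KL(P||M) + 0.5 × D_KL(Q||M)
where M = 0.5 × (P + Q) is the mixture distribution.

M = 0.5 × (1/4, 1/4, 1/8, 3/8) + 0.5 × (4/9, 2/9, 2/9, 1/9) = (0.347222, 0.236111, 0.173611, 0.243056)

D_KL(P||M) = 0.0775 bits
D_KL(Q||M) = 0.0925 bits

JSD(P||Q) = 0.5 × 0.0775 + 0.5 × 0.0925 = 0.0850 bits

Unlike KL divergence, JSD is symmetric and bounded: 0 ≤ JSD ≤ log(2).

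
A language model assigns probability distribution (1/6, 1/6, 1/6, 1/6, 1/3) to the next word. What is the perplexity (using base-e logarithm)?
4.7622

Perplexity is e^H (or exp(H) for natural log).

First, H = -Σ p log p = 1.5607 nats
Perplexity = e^1.5607 = 4.7622

Interpretation: The model's uncertainty is equivalent to choosing uniformly among 4.8 options.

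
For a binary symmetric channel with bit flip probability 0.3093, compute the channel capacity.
0.1076 bits

For a binary symmetric channel (BSC) with error probability p:
Capacity C = 1 - H(p) bits per symbol

where H(p) = -p log₂(p) - (1-p) log₂(1-p) is the binary entropy function.

H(0.3093) = 0.8924 bits
C = 1 - 0.8924 = 0.1076 bits per symbol

This means we can reliably transmit up to 0.1076 bits of information per channel use.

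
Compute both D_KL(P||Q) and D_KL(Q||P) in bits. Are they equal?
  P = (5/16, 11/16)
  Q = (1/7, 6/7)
D_KL(P||Q) = 0.1342, D_KL(Q||P) = 0.1114

KL divergence is not symmetric: D_KL(P||Q) ≠ D_KL(Q||P) in general.

D_KL(P||Q) = 0.1342 bits
D_KL(Q||P) = 0.1114 bits

No, they are not equal!

This asymmetry is why KL divergence is not a true distance metric.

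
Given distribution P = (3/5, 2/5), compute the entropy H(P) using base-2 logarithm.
0.9710 bits

Shannon entropy is H(X) = -Σ p(x) log p(x).

For P = (3/5, 2/5):
H = -3/5 × log_2(3/5) -2/5 × log_2(2/5)
H = 0.9710 bits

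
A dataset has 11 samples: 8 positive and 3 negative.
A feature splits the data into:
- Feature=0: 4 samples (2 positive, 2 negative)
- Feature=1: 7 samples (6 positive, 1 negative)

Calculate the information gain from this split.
0.1052 bits

Information Gain = H(Y) - H(Y|Feature)

Before split:
P(positive) = 8/11 = 0.7273
H(Y) = 0.8454 bits

After split:
Feature=0: H = 1.0000 bits (weight = 4/11)
Feature=1: H = 0.5917 bits (weight = 7/11)
H(Y|Feature) = (4/11)×1.0000 + (7/11)×0.5917 = 0.7402 bits

Information Gain = 0.8454 - 0.7402 = 0.1052 bits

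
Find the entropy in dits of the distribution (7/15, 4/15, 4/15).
0.4606 dits

Shannon entropy is H(X) = -Σ p(x) log p(x).

For P = (7/15, 4/15, 4/15):
H = -7/15 × log_10(7/15) -4/15 × log_10(4/15) -4/15 × log_10(4/15)
H = 0.4606 dits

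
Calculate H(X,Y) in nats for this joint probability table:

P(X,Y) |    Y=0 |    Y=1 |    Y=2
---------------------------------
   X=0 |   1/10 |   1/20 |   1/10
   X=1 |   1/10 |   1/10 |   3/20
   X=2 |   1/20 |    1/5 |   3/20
2.1116 nats

Joint entropy is H(X,Y) = -Σ_{x,y} p(x,y) log p(x,y).

Summing over all non-zero entries:
H(X,Y) = -[1/10·log_e(1/10) + 1/20·log_e(1/20) + 1/10·log_e(1/10) + 1/10·log_e(1/10) + 1/10·log_e(1/10) + 3/20·log_e(3/20) + 1/20·log_e(1/20) + 1/5·log_e(1/5) + 3/20·log_e(3/20)]
H(X,Y) = 2.1116 nats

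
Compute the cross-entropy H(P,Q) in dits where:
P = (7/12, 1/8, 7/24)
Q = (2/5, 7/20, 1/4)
0.4647 dits

Cross-entropy: H(P,Q) = -Σ p(x) log q(x)

Alternatively: H(P,Q) = H(P) + D_KL(P||Q)
H(P) = 0.4055 dits
D_KL(P||Q) = 0.0592 dits

H(P,Q) = 0.4055 + 0.0592 = 0.4647 dits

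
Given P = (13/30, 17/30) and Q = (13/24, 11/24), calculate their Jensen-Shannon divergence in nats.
0.0059 nats

Jensen-Shannon divergence is:
JSD(P||Q) = 0.5 × D_KL(P||M) + 0.5 × D_KL(Q||M)
where M = 0.5 × (P + Q) is the mixture distribution.

M = 0.5 × (13/30, 17/30) + 0.5 × (13/24, 11/24) = (0.4875, 0.5125)

D_KL(P||M) = 0.0059 nats
D_KL(Q||M) = 0.0059 nats

JSD(P||Q) = 0.5 × 0.0059 + 0.5 × 0.0059 = 0.0059 nats

Unlike KL divergence, JSD is symmetric and bounded: 0 ≤ JSD ≤ log(2).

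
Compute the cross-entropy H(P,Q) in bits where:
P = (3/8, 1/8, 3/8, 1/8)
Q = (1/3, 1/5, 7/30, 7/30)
1.9344 bits

Cross-entropy: H(P,Q) = -Σ p(x) log q(x)

Alternatively: H(P,Q) = H(P) + D_KL(P||Q)
H(P) = 1.8113 bits
D_KL(P||Q) = 0.1231 bits

H(P,Q) = 1.8113 + 0.1231 = 1.9344 bits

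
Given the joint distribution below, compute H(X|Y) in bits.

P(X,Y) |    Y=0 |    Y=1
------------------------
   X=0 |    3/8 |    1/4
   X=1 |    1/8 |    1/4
0.9056 bits

Using the chain rule: H(X|Y) = H(X,Y) - H(Y)

First, compute H(X,Y) = 1.9056 bits

Marginal P(Y) = (1/2, 1/2)
H(Y) = 1.0000 bits

H(X|Y) = H(X,Y) - H(Y) = 1.9056 - 1.0000 = 0.9056 bits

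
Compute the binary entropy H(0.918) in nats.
0.2836 nats

The binary entropy function is:
H(p) = -p log(p) - (1-p) log(1-p)

H(0.918) = -0.918 × log_e(0.918) - 0.082 × log_e(0.082)
H(0.918) = 0.2836 nats

Note: Binary entropy is maximized at p=0.5 (H=1 bit) and minimized at p=0 or p=1 (H=0).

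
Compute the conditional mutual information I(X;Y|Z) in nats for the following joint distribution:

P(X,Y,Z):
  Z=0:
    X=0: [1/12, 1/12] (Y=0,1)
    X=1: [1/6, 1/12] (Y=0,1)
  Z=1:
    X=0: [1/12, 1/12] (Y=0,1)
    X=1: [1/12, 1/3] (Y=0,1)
0.0307 nats

Conditional mutual information: I(X;Y|Z) = H(X|Z) + H(Y|Z) - H(X,Y|Z)

H(Z) = 0.6792
H(X,Z) = 1.3086 → H(X|Z) = 0.6294
H(Y,Z) = 1.3086 → H(Y|Z) = 0.6294
H(X,Y,Z) = 1.9073 → H(X,Y|Z) = 1.2281

I(X;Y|Z) = 0.6294 + 0.6294 - 1.2281 = 0.0307 nats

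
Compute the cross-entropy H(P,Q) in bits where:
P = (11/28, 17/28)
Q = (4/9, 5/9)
0.9745 bits

Cross-entropy: H(P,Q) = -Σ p(x) log q(x)

Alternatively: H(P,Q) = H(P) + D_KL(P||Q)
H(P) = 0.9666 bits
D_KL(P||Q) = 0.0079 bits

H(P,Q) = 0.9666 + 0.0079 = 0.9745 bits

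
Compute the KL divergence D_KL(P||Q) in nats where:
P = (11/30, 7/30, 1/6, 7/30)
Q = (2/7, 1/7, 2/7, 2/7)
0.0689 nats

KL divergence: D_KL(P||Q) = Σ p(x) log(p(x)/q(x))

Computing term by term:
  x=0: 11/30 × log_e[(11/30)/(2/7)] = 11/30 × 0.2495 = 0.0915
  x=1: 7/30 × log_e[(7/30)/(1/7)] = 7/30 × 0.4906 = 0.1145
  x=2: 1/6 × log_e[(1/6)/(2/7)] = 1/6 × -0.5390 = -0.0898
  x=3: 7/30 × log_e[(7/30)/(2/7)] = 7/30 × -0.2025 = -0.0473

D_KL(P||Q) = 0.0689 nats

Note: KL divergence is always non-negative and equals 0 iff P = Q.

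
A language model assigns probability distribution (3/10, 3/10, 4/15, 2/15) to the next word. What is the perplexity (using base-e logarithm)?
3.8325

Perplexity is e^H (or exp(H) for natural log).

First, H = -Σ p log p = 1.3435 nats
Perplexity = e^1.3435 = 3.8325

Interpretation: The model's uncertainty is equivalent to choosing uniformly among 3.8 options.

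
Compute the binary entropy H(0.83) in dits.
0.1980 dits

The binary entropy function is:
H(p) = -p log(p) - (1-p) log(1-p)

H(0.83) = -0.83 × log_10(0.83) - 0.17 × log_10(0.17)
H(0.83) = 0.1980 dits

Note: Binary entropy is maximized at p=0.5 (H=1 bit) and minimized at p=0 or p=1 (H=0).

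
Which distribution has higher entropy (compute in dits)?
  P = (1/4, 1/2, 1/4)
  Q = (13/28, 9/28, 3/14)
Q

Computing entropies in dits:
H(P) = 0.4515
H(Q) = 0.4565

Distribution Q has higher entropy.

Intuition: The distribution closer to uniform (more spread out) has higher entropy.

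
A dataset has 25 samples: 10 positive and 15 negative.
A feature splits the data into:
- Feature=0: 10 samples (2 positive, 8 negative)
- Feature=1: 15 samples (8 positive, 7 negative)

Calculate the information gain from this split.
0.0841 bits

Information Gain = H(Y) - H(Y|Feature)

Before split:
P(positive) = 10/25 = 0.4000
H(Y) = 0.9710 bits

After split:
Feature=0: H = 0.7219 bits (weight = 10/25)
Feature=1: H = 0.9968 bits (weight = 15/25)
H(Y|Feature) = (10/25)×0.7219 + (15/25)×0.9968 = 0.8868 bits

Information Gain = 0.9710 - 0.8868 = 0.0841 bits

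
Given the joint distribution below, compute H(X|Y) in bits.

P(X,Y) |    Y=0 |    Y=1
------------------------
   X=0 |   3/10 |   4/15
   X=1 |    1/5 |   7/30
0.9839 bits

Using the chain rule: H(X|Y) = H(X,Y) - H(Y)

First, compute H(X,Y) = 1.9839 bits

Marginal P(Y) = (1/2, 1/2)
H(Y) = 1.0000 bits

H(X|Y) = H(X,Y) - H(Y) = 1.9839 - 1.0000 = 0.9839 bits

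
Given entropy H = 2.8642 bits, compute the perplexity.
7.2813

Perplexity is 2^H (or exp(H) for natural log).

H = 2.8642 bits
Perplexity = 2^2.8642 = 7.2813

Interpretation: The model's uncertainty is equivalent to choosing uniformly among 7.3 options.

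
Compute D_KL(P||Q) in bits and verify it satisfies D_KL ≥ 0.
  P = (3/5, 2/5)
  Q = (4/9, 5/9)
0.0702 bits

KL divergence satisfies the Gibbs inequality: D_KL(P||Q) ≥ 0 for all distributions P, Q.

D_KL(P||Q) = Σ p(x) log(p(x)/q(x))
Term by term:
  x=0: 3/5 × log_2[(3/5)/(4/9)] = 0.2598
  x=1: 2/5 × log_2[(2/5)/(5/9)] = -0.1896
D_KL(P||Q) = 0.0702 bits

D_KL(P||Q) = 0.0702 ≥ 0 ✓

This non-negativity is a fundamental property: relative entropy cannot be negative because it measures how different Q is from P.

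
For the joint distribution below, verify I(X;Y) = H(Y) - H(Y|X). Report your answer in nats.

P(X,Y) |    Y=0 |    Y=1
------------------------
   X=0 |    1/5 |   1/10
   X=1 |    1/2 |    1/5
I(X;Y) = 0.0011 nats

Mutual information has multiple equivalent forms:
- I(X;Y) = H(X) - H(X|Y)
- I(X;Y) = H(Y) - H(Y|X)
- I(X;Y) = H(X) + H(Y) - H(X,Y)

Computing all quantities:
H(X) = 0.6109, H(Y) = 0.6109, H(X,Y) = 1.2206
H(X|Y) = 0.6097, H(Y|X) = 0.6097

Verification:
H(X) - H(X|Y) = 0.6109 - 0.6097 = 0.0011
H(Y) - H(Y|X) = 0.6109 - 0.6097 = 0.0011
H(X) + H(Y) - H(X,Y) = 0.6109 + 0.6109 - 1.2206 = 0.0011

All forms give I(X;Y) = 0.0011 nats. ✓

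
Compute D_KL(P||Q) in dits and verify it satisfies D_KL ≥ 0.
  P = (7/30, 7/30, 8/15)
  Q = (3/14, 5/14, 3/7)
0.0161 dits

KL divergence satisfies the Gibbs inequality: D_KL(P||Q) ≥ 0 for all distributions P, Q.

D_KL(P||Q) = Σ p(x) log(p(x)/q(x))
Term by term:
  x=0: 7/30 × log_10[(7/30)/(3/14)] = 0.0086
  x=1: 7/30 × log_10[(7/30)/(5/14)] = -0.0431
  x=2: 8/15 × log_10[(8/15)/(3/7)] = 0.0507
D_KL(P||Q) = 0.0161 dits

D_KL(P||Q) = 0.0161 ≥ 0 ✓

This non-negativity is a fundamental property: relative entropy cannot be negative because it measures how different Q is from P.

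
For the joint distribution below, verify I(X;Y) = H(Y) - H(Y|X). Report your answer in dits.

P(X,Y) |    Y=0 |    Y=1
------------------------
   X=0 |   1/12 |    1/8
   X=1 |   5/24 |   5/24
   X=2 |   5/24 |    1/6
I(X;Y) = 0.0028 dits

Mutual information has multiple equivalent forms:
- I(X;Y) = H(X) - H(X|Y)
- I(X;Y) = H(Y) - H(Y|X)
- I(X;Y) = H(X) + H(Y) - H(X,Y)

Computing all quantities:
H(X) = 0.4601, H(Y) = 0.3010, H(X,Y) = 0.7583
H(X|Y) = 0.4573, H(Y|X) = 0.2982

Verification:
H(X) - H(X|Y) = 0.4601 - 0.4573 = 0.0028
H(Y) - H(Y|X) = 0.3010 - 0.2982 = 0.0028
H(X) + H(Y) - H(X,Y) = 0.4601 + 0.3010 - 0.7583 = 0.0028

All forms give I(X;Y) = 0.0028 dits. ✓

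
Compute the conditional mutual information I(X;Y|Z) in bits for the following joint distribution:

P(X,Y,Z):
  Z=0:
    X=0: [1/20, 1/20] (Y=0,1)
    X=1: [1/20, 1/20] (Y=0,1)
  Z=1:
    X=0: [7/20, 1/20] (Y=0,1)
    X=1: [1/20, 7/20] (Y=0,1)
0.3651 bits

Conditional mutual information: I(X;Y|Z) = H(X|Z) + H(Y|Z) - H(X,Y|Z)

H(Z) = 0.7219
H(X,Z) = 1.7219 → H(X|Z) = 1.0000
H(Y,Z) = 1.7219 → H(Y|Z) = 1.0000
H(X,Y,Z) = 2.3568 → H(X,Y|Z) = 1.6349

I(X;Y|Z) = 1.0000 + 1.0000 - 1.6349 = 0.3651 bits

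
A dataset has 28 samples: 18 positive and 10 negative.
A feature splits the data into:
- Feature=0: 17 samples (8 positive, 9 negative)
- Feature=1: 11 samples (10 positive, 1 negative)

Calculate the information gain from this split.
0.1620 bits

Information Gain = H(Y) - H(Y|Feature)

Before split:
P(positive) = 18/28 = 0.6429
H(Y) = 0.9403 bits

After split:
Feature=0: H = 0.9975 bits (weight = 17/28)
Feature=1: H = 0.4395 bits (weight = 11/28)
H(Y|Feature) = (17/28)×0.9975 + (11/28)×0.4395 = 0.7783 bits

Information Gain = 0.9403 - 0.7783 = 0.1620 bits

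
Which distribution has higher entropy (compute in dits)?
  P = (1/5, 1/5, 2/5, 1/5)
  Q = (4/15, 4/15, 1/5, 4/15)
Q

Computing entropies in dits:
H(P) = 0.5786
H(Q) = 0.5990

Distribution Q has higher entropy.

Intuition: The distribution closer to uniform (more spread out) has higher entropy.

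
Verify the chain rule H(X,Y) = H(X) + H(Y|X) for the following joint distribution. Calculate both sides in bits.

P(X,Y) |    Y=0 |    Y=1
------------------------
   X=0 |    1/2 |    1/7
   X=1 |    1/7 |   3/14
H(X,Y) = 1.7783, H(X) = 0.9403, H(Y|X) = 0.8380 (all in bits)

Chain rule: H(X,Y) = H(X) + H(Y|X)

Left side — joint entropy directly:
H(X,Y) = -Σ p(x,y) log p(x,y) = 1.7783 bits

Right side — compute H(Y|X) from the conditional distributions:
P(X) = (9/14, 5/14), so H(X) = 0.9403 bits
H(Y|X) = Σ_x P(X=x) · H(Y|X=x):
  P(Y|X=0) = (7/9, 2/9), H(Y|X=0) = 0.7642, weight P(X=0) = 9/14
  P(Y|X=1) = (2/5, 3/5), H(Y|X=1) = 0.9710, weight P(X=1) = 5/14
H(Y|X) = 0.8380 bits

H(X) + H(Y|X) = 0.9403 + 0.8380 = 1.7783 bits

Both sides equal 1.7783 bits. ✓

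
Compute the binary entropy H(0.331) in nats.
0.6349 nats

The binary entropy function is:
H(p) = -p log(p) - (1-p) log(1-p)

H(0.331) = -0.331 × log_e(0.331) - 0.669 × log_e(0.669)
H(0.331) = 0.6349 nats

Note: Binary entropy is maximized at p=0.5 (H=1 bit) and minimized at p=0 or p=1 (H=0).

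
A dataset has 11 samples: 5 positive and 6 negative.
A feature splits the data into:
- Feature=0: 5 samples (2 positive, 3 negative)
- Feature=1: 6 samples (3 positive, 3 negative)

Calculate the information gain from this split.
0.0072 bits

Information Gain = H(Y) - H(Y|Feature)

Before split:
P(positive) = 5/11 = 0.4545
H(Y) = 0.9940 bits

After split:
Feature=0: H = 0.9710 bits (weight = 5/11)
Feature=1: H = 1.0000 bits (weight = 6/11)
H(Y|Feature) = (5/11)×0.9710 + (6/11)×1.0000 = 0.9868 bits

Information Gain = 0.9940 - 0.9868 = 0.0072 bits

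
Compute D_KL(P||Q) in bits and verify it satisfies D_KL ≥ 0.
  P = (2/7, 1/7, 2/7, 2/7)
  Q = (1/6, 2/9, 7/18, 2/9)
0.1076 bits

KL divergence satisfies the Gibbs inequality: D_KL(P||Q) ≥ 0 for all distributions P, Q.

D_KL(P||Q) = Σ p(x) log(p(x)/q(x))
Term by term:
  x=0: 2/7 × log_2[(2/7)/(1/6)] = 0.2222
  x=1: 1/7 × log_2[(1/7)/(2/9)] = -0.0911
  x=2: 2/7 × log_2[(2/7)/(7/18)] = -0.1271
  x=3: 2/7 × log_2[(2/7)/(2/9)] = 0.1036
D_KL(P||Q) = 0.1076 bits

D_KL(P||Q) = 0.1076 ≥ 0 ✓

This non-negativity is a fundamental property: relative entropy cannot be negative because it measures how different Q is from P.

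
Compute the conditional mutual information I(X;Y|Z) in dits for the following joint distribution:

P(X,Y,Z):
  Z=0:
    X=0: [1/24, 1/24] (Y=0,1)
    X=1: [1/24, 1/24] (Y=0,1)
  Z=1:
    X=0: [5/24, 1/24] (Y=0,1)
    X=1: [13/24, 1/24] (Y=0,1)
0.0035 dits

Conditional mutual information: I(X;Y|Z) = H(X|Z) + H(Y|Z) - H(X,Y|Z)

H(Z) = 0.1957
H(X,Z) = 0.4669 → H(X|Z) = 0.2713
H(Y,Z) = 0.3635 → H(Y|Z) = 0.1678
H(X,Y,Z) = 0.6312 → H(X,Y|Z) = 0.4355

I(X;Y|Z) = 0.2713 + 0.1678 - 0.4355 = 0.0035 dits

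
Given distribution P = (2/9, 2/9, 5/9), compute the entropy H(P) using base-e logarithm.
0.9950 nats

Shannon entropy is H(X) = -Σ p(x) log p(x).

For P = (2/9, 2/9, 5/9):
H = -2/9 × log_e(2/9) -2/9 × log_e(2/9) -5/9 × log_e(5/9)
H = 0.9950 nats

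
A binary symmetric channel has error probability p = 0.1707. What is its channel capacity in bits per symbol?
0.3407 bits

For a binary symmetric channel (BSC) with error probability p:
Capacity C = 1 - H(p) bits per symbol

where H(p) = -p log₂(p) - (1-p) log₂(1-p) is the binary entropy function.

H(0.1707) = 0.6593 bits
C = 1 - 0.6593 = 0.3407 bits per symbol

This means we can reliably transmit up to 0.3407 bits of information per channel use.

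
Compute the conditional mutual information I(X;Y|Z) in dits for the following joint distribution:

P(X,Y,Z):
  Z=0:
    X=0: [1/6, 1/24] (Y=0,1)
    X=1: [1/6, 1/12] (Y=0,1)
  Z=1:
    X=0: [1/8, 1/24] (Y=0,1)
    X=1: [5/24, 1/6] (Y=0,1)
0.0064 dits

Conditional mutual information: I(X;Y|Z) = H(X|Z) + H(Y|Z) - H(X,Y|Z)

H(Z) = 0.2995
H(X,Z) = 0.5819 → H(X|Z) = 0.2824
H(Y,Z) = 0.5729 → H(Y|Z) = 0.2734
H(X,Y,Z) = 0.8488 → H(X,Y|Z) = 0.5493

I(X;Y|Z) = 0.2824 + 0.2734 - 0.5493 = 0.0064 dits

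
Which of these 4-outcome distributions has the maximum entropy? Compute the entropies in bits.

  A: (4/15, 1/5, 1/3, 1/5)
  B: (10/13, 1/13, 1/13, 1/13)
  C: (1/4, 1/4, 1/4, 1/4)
C

For a discrete distribution over n outcomes, entropy is maximized by the uniform distribution.

Computing entropies:
H(A) = 1.9656 bits
H(B) = 1.1451 bits
H(C) = 2.0000 bits

The uniform distribution (where all probabilities equal 1/4) achieves the maximum entropy of log_2(4) = 2.0000 bits.

Distribution C has the highest entropy.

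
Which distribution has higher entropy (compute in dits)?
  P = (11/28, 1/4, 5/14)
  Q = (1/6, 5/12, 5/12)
P

Computing entropies in dits:
H(P) = 0.4696
H(Q) = 0.4465

Distribution P has higher entropy.

Intuition: The distribution closer to uniform (more spread out) has higher entropy.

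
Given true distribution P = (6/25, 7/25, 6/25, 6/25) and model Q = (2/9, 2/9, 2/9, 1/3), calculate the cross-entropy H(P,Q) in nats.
1.4068 nats

Cross-entropy: H(P,Q) = -Σ p(x) log q(x)

Alternatively: H(P,Q) = H(P) + D_KL(P||Q)
H(P) = 1.3840 nats
D_KL(P||Q) = 0.0228 nats

H(P,Q) = 1.3840 + 0.0228 = 1.4068 nats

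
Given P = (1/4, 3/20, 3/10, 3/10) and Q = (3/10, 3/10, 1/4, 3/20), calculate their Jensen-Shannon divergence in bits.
0.0401 bits

Jensen-Shannon divergence is:
JSD(P||Q) = 0.5 × D_KL(P||M) + 0.5 × D_KL(Q||M)
where M = 0.5 × (P + Q) is the mixture distribution.

M = 0.5 × (1/4, 3/20, 3/10, 3/10) + 0.5 × (3/10, 3/10, 1/4, 3/20) = (11/40, 9/40, 11/40, 9/40)

D_KL(P||M) = 0.0401 bits
D_KL(Q||M) = 0.0401 bits

JSD(P||Q) = 0.5 × 0.0401 + 0.5 × 0.0401 = 0.0401 bits

Unlike KL divergence, JSD is symmetric and bounded: 0 ≤ JSD ≤ log(2).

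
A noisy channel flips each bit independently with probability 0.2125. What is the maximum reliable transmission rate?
0.2538 bits

For a binary symmetric channel (BSC) with error probability p:
Capacity C = 1 - H(p) bits per symbol

where H(p) = -p log₂(p) - (1-p) log₂(1-p) is the binary entropy function.

H(0.2125) = 0.7462 bits
C = 1 - 0.7462 = 0.2538 bits per symbol

This means we can reliably transmit up to 0.2538 bits of information per channel use.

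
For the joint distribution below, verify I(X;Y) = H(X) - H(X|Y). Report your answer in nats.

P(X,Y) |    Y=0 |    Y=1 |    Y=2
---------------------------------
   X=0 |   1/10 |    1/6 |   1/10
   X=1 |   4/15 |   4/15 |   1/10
I(X;Y) = 0.0150 nats

Mutual information has multiple equivalent forms:
- I(X;Y) = H(X) - H(X|Y)
- I(X;Y) = H(Y) - H(Y|X)
- I(X;Y) = H(X) + H(Y) - H(X,Y)

Computing all quantities:
H(X) = 0.6572, H(Y) = 1.0521, H(X,Y) = 1.6943
H(X|Y) = 0.6422, H(Y|X) = 1.0372

Verification:
H(X) - H(X|Y) = 0.6572 - 0.6422 = 0.0150
H(Y) - H(Y|X) = 1.0521 - 1.0372 = 0.0150
H(X) + H(Y) - H(X,Y) = 0.6572 + 1.0521 - 1.6943 = 0.0150

All forms give I(X;Y) = 0.0150 nats. ✓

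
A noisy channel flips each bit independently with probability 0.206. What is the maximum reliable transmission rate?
0.2662 bits

For a binary symmetric channel (BSC) with error probability p:
Capacity C = 1 - H(p) bits per symbol

where H(p) = -p log₂(p) - (1-p) log₂(1-p) is the binary entropy function.

H(0.206) = 0.7338 bits
C = 1 - 0.7338 = 0.2662 bits per symbol

This means we can reliably transmit up to 0.2662 bits of information per channel use.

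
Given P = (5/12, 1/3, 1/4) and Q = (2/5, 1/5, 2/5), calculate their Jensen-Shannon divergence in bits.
0.0249 bits

Jensen-Shannon divergence is:
JSD(P||Q) = 0.5 × D_KL(P||M) + 0.5 × D_KL(Q||M)
where M = 0.5 × (P + Q) is the mixture distribution.

M = 0.5 × (5/12, 1/3, 1/4) + 0.5 × (2/5, 1/5, 2/5) = (0.408333, 4/15, 13/40)

D_KL(P||M) = 0.0248 bits
D_KL(Q||M) = 0.0249 bits

JSD(P||Q) = 0.5 × 0.0248 + 0.5 × 0.0249 = 0.0249 bits

Unlike KL divergence, JSD is symmetric and bounded: 0 ≤ JSD ≤ log(2).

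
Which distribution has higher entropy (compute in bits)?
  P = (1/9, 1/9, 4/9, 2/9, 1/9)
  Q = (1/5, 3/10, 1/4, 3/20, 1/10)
Q

Computing entropies in bits:
H(P) = 2.0588
H(Q) = 2.2282

Distribution Q has higher entropy.

Intuition: The distribution closer to uniform (more spread out) has higher entropy.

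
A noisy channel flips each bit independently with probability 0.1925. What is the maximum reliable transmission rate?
0.2933 bits

For a binary symmetric channel (BSC) with error probability p:
Capacity C = 1 - H(p) bits per symbol

where H(p) = -p log₂(p) - (1-p) log₂(1-p) is the binary entropy function.

H(0.1925) = 0.7067 bits
C = 1 - 0.7067 = 0.2933 bits per symbol

This means we can reliably transmit up to 0.2933 bits of information per channel use.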